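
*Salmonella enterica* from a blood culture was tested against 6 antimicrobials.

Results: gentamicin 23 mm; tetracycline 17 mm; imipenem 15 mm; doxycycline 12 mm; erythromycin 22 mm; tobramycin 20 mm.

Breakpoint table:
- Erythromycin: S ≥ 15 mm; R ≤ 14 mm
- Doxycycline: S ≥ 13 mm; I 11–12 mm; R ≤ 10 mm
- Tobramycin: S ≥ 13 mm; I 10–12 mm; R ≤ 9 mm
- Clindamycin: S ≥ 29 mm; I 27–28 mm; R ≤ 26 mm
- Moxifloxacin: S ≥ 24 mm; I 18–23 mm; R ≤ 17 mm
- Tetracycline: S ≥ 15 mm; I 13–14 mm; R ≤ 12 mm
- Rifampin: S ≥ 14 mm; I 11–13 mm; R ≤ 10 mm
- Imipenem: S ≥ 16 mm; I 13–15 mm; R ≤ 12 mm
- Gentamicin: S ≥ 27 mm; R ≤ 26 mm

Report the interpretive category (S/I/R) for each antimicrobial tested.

R, S, I, I, S, S

Gentamicin (23 mm) ≤ 26 mm — Resistant
Tetracycline (17 mm) ≥ 15 mm — susceptible
Imipenem 15 mm: in 13–15 mm — Intermediate
Doxycycline (12 mm) in 11–12 mm — Intermediate
Erythromycin: 22 mm is ≥ 15 mm ⇒ Susceptible
Tobramycin 20 mm: ≥ 13 mm — S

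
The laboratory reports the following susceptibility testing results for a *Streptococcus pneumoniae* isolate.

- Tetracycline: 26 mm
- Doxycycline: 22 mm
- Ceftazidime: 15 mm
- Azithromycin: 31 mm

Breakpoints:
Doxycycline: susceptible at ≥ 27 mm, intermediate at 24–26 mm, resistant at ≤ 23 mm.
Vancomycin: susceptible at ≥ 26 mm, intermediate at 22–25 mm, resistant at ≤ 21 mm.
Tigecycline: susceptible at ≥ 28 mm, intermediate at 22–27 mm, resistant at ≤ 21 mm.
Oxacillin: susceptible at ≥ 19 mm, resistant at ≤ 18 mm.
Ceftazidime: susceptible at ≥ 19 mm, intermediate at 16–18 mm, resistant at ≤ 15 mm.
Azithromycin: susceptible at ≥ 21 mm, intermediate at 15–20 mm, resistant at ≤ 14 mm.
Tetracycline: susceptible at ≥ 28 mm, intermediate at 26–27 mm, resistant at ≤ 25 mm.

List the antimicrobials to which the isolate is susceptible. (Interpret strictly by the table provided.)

azithromycin

Tetracycline 26 mm: in 26–27 mm ⇒ intermediate
Doxycycline 22 mm: ≤ 23 mm ⇒ Resistant
Ceftazidime 15 mm: ≤ 15 mm ⇒ Resistant
Azithromycin 31 mm: ≥ 21 mm ⇒ Susceptible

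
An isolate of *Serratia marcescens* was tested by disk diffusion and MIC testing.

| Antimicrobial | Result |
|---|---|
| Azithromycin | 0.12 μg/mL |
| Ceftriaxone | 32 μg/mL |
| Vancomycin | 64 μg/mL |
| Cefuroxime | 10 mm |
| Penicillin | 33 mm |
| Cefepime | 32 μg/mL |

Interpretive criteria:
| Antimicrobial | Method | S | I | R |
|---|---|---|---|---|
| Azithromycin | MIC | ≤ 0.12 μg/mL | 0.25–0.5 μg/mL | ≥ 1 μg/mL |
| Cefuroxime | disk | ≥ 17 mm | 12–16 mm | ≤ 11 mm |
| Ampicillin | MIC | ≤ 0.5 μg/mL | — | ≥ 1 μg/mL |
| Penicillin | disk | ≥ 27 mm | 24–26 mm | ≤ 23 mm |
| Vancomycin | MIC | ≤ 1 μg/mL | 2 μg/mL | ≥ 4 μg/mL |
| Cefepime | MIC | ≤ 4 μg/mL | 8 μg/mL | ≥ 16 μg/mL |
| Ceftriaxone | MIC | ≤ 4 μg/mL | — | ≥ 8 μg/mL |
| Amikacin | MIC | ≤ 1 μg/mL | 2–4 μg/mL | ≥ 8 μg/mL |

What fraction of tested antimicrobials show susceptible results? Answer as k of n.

Azithromycin 0.12 μg/mL: ≤ 0.12 μg/mL → susceptible
Ceftriaxone (32 μg/mL) ≥ 8 μg/mL — R
Vancomycin 64 μg/mL: ≥ 4 μg/mL ⇒ Resistant
Cefuroxime (10 mm) ≤ 11 mm → resistant
Penicillin (33 mm) ≥ 27 mm — susceptible
Cefepime (32 μg/mL) ≥ 16 μg/mL → Resistant
Susceptible: 2/6

2 of 6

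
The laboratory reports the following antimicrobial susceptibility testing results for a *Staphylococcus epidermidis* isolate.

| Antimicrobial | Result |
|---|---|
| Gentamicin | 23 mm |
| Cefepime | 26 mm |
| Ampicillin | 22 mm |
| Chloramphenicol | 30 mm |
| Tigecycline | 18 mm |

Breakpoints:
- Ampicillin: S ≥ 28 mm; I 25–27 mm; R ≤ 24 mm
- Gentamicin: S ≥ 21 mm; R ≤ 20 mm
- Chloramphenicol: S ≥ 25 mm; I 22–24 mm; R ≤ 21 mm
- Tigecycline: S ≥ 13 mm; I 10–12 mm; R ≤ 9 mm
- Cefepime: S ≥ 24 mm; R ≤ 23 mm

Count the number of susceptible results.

4

Gentamicin 23 mm: ≥ 21 mm → susceptible
Cefepime: 26 mm is ≥ 24 mm — S
Ampicillin: 22 mm is ≤ 24 mm → R
Chloramphenicol: 30 mm is ≥ 25 mm → Susceptible
Tigecycline 18 mm: ≥ 13 mm — Susceptible
Susceptible: 4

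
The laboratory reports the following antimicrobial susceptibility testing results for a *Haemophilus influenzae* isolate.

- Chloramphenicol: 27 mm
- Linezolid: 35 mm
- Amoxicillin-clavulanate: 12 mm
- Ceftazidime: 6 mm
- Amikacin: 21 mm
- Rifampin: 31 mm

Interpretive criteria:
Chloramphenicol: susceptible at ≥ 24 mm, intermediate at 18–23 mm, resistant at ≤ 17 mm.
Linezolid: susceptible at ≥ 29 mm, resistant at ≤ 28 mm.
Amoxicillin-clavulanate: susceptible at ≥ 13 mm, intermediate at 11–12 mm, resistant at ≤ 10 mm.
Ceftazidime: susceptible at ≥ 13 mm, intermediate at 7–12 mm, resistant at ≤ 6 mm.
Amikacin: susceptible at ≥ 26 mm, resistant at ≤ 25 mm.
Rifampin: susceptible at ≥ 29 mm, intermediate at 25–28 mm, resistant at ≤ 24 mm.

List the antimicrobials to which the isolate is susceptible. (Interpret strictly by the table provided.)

chloramphenicol, linezolid, rifampin

Chloramphenicol: 27 mm is ≥ 24 mm ⇒ S
Linezolid 35 mm: ≥ 29 mm ⇒ Susceptible
Amoxicillin-clavulanate 12 mm: in 11–12 mm → intermediate
Ceftazidime: 6 mm is ≤ 6 mm — Resistant
Amikacin: 21 mm is ≤ 25 mm ⇒ Resistant
Rifampin 31 mm: ≥ 29 mm → Susceptible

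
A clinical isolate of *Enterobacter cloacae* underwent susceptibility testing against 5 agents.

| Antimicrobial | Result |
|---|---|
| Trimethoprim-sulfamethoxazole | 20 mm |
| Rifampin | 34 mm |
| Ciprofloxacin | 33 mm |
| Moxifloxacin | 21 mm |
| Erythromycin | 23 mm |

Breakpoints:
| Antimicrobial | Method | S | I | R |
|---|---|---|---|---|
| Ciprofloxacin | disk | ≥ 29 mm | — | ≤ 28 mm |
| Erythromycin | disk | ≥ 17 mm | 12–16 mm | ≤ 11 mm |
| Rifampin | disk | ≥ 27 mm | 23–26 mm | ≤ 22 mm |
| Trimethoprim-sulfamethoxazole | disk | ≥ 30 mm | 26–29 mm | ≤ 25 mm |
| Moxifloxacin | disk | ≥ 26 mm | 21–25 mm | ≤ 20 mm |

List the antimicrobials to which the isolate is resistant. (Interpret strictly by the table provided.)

trimethoprim-sulfamethoxazole

Trimethoprim-sulfamethoxazole 20 mm: ≤ 25 mm → resistant
Rifampin (34 mm) ≥ 27 mm → susceptible
Ciprofloxacin 33 mm: ≥ 29 mm → Susceptible
Moxifloxacin 21 mm: in 21–25 mm → I
Erythromycin 23 mm: ≥ 17 mm — susceptible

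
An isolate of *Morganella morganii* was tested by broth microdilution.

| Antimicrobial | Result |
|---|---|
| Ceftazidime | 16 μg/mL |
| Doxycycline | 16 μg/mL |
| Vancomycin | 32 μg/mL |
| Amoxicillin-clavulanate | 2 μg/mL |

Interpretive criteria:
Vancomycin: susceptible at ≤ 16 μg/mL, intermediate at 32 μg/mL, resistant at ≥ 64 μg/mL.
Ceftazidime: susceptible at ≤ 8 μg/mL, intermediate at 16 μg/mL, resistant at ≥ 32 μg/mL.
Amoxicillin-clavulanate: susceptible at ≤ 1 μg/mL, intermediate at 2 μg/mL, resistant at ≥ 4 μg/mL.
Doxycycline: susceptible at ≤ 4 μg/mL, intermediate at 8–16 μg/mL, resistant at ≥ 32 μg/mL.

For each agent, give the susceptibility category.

I, I, I, I

Ceftazidime: 16 μg/mL is = 16 μg/mL ⇒ Intermediate
Doxycycline: 16 μg/mL is in 8–16 μg/mL — I
Vancomycin (32 μg/mL) = 32 μg/mL ⇒ Intermediate
Amoxicillin-clavulanate (2 μg/mL) = 2 μg/mL ⇒ Intermediate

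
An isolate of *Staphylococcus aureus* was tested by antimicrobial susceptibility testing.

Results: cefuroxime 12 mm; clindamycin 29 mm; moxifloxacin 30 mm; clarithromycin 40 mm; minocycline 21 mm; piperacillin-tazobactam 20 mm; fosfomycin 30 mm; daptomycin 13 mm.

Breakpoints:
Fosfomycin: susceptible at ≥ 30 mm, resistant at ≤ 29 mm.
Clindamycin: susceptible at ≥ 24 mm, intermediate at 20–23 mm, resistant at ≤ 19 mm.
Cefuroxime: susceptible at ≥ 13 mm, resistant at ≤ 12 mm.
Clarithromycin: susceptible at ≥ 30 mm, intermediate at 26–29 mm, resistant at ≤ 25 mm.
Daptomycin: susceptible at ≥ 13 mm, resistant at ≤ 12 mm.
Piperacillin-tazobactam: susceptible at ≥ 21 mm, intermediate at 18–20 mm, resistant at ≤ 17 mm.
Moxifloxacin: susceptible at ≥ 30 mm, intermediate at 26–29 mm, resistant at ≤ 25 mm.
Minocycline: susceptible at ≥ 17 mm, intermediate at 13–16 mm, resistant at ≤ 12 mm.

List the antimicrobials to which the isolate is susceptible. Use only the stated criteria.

Cefuroxime 12 mm: ≤ 12 mm — Resistant
Clindamycin (29 mm) ≥ 24 mm → Susceptible
Moxifloxacin (30 mm) ≥ 30 mm → S
Clarithromycin 40 mm: ≥ 30 mm → Susceptible
Minocycline (21 mm) ≥ 17 mm ⇒ susceptible
Piperacillin-tazobactam 20 mm: in 18–20 mm — I
Fosfomycin 30 mm: ≥ 30 mm → S
Daptomycin (13 mm) ≥ 13 mm ⇒ Susceptible

clindamycin, moxifloxacin, clarithromycin, minocycline, fosfomycin, daptomycin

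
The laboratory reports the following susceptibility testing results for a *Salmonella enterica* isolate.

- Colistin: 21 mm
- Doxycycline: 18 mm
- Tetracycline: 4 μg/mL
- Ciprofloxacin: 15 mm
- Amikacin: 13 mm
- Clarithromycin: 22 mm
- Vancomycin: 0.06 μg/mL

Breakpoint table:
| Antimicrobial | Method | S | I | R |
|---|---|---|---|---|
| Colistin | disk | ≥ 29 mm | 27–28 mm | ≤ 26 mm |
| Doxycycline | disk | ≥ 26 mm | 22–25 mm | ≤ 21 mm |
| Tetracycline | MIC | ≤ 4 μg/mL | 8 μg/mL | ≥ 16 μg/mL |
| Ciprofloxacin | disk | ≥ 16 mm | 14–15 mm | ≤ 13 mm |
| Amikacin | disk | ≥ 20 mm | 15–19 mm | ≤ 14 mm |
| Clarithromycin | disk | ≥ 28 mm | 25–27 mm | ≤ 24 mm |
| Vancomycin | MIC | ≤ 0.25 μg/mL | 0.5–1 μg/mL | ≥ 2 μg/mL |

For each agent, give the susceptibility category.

R, R, S, I, R, R, S

Colistin (21 mm) ≤ 26 mm ⇒ resistant
Doxycycline 18 mm: ≤ 21 mm — Resistant
Tetracycline (4 μg/mL) ≤ 4 μg/mL ⇒ S
Ciprofloxacin 15 mm: in 14–15 mm → intermediate
Amikacin: 13 mm is ≤ 14 mm ⇒ resistant
Clarithromycin 22 mm: ≤ 24 mm ⇒ Resistant
Vancomycin (0.06 μg/mL) ≤ 0.25 μg/mL → Susceptible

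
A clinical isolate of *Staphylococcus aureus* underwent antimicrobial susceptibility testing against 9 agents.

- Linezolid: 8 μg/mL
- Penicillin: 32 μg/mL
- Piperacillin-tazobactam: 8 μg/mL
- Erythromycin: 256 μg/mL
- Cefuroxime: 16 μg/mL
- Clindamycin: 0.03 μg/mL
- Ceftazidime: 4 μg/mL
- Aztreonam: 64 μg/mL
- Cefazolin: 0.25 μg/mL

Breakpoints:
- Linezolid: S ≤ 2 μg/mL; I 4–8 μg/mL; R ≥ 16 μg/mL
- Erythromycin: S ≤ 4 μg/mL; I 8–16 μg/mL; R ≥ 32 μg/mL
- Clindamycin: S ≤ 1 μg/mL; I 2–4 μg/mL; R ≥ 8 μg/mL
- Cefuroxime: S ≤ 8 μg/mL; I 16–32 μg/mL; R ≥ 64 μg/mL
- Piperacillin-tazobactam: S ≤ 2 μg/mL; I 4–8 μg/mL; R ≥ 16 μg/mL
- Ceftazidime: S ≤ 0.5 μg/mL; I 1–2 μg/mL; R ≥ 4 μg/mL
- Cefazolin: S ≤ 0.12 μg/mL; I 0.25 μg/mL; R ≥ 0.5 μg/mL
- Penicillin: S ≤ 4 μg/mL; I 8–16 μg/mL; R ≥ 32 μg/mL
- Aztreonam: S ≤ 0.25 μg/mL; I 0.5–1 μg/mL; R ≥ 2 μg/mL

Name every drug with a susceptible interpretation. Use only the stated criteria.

Linezolid (8 μg/mL) in 4–8 μg/mL — Intermediate
Penicillin 32 μg/mL: ≥ 32 μg/mL — R
Piperacillin-tazobactam (8 μg/mL) in 4–8 μg/mL — Intermediate
Erythromycin: 256 μg/mL is ≥ 32 μg/mL → R
Cefuroxime: 16 μg/mL is in 16–32 μg/mL — I
Clindamycin (0.03 μg/mL) ≤ 1 μg/mL — susceptible
Ceftazidime 4 μg/mL: ≥ 4 μg/mL ⇒ resistant
Aztreonam: 64 μg/mL is ≥ 2 μg/mL — R
Cefazolin: 0.25 μg/mL is = 0.25 μg/mL → I

clindamycin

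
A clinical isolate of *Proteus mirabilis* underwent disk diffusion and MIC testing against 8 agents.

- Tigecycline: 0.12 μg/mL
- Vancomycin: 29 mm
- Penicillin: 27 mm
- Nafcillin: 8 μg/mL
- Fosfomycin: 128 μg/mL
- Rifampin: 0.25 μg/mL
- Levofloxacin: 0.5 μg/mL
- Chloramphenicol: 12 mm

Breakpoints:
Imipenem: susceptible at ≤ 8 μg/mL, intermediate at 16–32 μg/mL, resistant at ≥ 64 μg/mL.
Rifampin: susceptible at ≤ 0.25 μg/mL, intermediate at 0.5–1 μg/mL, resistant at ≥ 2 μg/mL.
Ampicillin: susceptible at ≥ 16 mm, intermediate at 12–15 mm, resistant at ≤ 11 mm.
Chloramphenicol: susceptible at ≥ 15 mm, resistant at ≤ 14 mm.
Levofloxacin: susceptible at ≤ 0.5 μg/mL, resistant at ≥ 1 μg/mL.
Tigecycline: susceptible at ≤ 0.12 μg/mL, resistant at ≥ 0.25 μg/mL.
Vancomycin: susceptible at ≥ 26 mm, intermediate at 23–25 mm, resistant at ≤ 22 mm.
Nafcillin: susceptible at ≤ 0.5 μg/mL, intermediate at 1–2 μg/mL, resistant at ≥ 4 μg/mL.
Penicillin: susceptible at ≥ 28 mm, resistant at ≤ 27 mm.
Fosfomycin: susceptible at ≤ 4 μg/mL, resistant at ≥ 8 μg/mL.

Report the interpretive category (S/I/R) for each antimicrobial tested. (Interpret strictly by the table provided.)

S, S, R, R, R, S, S, R

Tigecycline (0.12 μg/mL) ≤ 0.12 μg/mL → S
Vancomycin 29 mm: ≥ 26 mm ⇒ S
Penicillin (27 mm) ≤ 27 mm ⇒ Resistant
Nafcillin (8 μg/mL) ≥ 4 μg/mL — R
Fosfomycin: 128 μg/mL is ≥ 8 μg/mL — Resistant
Rifampin: 0.25 μg/mL is ≤ 0.25 μg/mL → S
Levofloxacin: 0.5 μg/mL is ≤ 0.5 μg/mL ⇒ susceptible
Chloramphenicol: 12 mm is ≤ 14 mm ⇒ resistant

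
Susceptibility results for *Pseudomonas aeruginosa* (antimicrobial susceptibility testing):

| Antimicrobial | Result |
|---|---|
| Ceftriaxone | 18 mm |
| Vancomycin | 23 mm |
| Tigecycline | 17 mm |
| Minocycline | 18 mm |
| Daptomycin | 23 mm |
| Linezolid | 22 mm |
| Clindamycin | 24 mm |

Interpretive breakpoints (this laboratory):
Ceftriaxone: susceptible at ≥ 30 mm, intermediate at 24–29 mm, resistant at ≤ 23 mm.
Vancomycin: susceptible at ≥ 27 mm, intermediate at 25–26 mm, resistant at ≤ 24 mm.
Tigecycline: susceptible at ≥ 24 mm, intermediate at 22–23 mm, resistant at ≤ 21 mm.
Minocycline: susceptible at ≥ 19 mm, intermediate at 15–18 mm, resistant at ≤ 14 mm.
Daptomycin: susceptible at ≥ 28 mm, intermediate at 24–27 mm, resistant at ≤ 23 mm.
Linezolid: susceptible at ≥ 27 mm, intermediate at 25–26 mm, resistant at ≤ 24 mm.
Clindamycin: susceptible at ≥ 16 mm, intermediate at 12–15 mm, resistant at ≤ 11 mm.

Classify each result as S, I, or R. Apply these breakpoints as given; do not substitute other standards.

R, R, R, I, R, R, S

Ceftriaxone (18 mm) ≤ 23 mm → R
Vancomycin (23 mm) ≤ 24 mm ⇒ resistant
Tigecycline 17 mm: ≤ 21 mm ⇒ Resistant
Minocycline: 18 mm is in 15–18 mm → Intermediate
Daptomycin: 23 mm is ≤ 23 mm — Resistant
Linezolid (22 mm) ≤ 24 mm — Resistant
Clindamycin (24 mm) ≥ 16 mm — S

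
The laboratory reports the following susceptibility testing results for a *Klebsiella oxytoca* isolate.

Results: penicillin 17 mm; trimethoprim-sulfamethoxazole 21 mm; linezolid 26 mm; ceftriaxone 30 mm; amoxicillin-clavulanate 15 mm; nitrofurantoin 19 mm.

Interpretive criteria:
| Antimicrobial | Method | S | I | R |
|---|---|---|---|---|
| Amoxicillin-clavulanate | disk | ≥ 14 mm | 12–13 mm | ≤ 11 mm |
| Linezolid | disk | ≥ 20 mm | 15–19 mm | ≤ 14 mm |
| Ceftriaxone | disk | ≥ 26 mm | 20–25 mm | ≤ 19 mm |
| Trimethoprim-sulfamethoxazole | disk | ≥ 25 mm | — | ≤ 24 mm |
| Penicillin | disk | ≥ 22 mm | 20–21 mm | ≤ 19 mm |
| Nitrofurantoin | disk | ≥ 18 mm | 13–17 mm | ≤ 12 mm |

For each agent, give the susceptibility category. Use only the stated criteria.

Penicillin: 17 mm is ≤ 19 mm ⇒ R
Trimethoprim-sulfamethoxazole 21 mm: ≤ 24 mm → resistant
Linezolid 26 mm: ≥ 20 mm ⇒ Susceptible
Ceftriaxone (30 mm) ≥ 26 mm ⇒ susceptible
Amoxicillin-clavulanate 15 mm: ≥ 14 mm — Susceptible
Nitrofurantoin 19 mm: ≥ 18 mm ⇒ S

R, R, S, S, S, S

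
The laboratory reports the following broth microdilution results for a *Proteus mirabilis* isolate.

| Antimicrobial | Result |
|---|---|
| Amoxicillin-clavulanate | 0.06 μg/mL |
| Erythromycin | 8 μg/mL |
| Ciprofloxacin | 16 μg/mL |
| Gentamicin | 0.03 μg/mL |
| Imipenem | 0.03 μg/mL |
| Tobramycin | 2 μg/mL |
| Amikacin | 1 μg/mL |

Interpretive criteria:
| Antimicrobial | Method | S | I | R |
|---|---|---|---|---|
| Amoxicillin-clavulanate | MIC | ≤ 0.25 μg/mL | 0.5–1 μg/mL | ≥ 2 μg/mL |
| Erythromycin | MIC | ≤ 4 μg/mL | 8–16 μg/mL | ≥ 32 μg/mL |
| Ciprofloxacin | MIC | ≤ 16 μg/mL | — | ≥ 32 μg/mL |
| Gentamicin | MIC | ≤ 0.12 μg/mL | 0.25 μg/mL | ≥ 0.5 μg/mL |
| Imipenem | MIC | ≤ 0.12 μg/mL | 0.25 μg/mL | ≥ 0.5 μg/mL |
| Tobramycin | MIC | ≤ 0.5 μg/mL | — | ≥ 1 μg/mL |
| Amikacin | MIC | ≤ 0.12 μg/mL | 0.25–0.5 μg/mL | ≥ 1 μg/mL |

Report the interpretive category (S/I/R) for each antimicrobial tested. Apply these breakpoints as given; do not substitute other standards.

S, I, S, S, S, R, R

Amoxicillin-clavulanate 0.06 μg/mL: ≤ 0.25 μg/mL — Susceptible
Erythromycin (8 μg/mL) in 8–16 μg/mL — I
Ciprofloxacin 16 μg/mL: ≤ 16 μg/mL → susceptible
Gentamicin (0.03 μg/mL) ≤ 0.12 μg/mL → S
Imipenem (0.03 μg/mL) ≤ 0.12 μg/mL — susceptible
Tobramycin 2 μg/mL: ≥ 1 μg/mL ⇒ R
Amikacin: 1 μg/mL is ≥ 1 μg/mL → R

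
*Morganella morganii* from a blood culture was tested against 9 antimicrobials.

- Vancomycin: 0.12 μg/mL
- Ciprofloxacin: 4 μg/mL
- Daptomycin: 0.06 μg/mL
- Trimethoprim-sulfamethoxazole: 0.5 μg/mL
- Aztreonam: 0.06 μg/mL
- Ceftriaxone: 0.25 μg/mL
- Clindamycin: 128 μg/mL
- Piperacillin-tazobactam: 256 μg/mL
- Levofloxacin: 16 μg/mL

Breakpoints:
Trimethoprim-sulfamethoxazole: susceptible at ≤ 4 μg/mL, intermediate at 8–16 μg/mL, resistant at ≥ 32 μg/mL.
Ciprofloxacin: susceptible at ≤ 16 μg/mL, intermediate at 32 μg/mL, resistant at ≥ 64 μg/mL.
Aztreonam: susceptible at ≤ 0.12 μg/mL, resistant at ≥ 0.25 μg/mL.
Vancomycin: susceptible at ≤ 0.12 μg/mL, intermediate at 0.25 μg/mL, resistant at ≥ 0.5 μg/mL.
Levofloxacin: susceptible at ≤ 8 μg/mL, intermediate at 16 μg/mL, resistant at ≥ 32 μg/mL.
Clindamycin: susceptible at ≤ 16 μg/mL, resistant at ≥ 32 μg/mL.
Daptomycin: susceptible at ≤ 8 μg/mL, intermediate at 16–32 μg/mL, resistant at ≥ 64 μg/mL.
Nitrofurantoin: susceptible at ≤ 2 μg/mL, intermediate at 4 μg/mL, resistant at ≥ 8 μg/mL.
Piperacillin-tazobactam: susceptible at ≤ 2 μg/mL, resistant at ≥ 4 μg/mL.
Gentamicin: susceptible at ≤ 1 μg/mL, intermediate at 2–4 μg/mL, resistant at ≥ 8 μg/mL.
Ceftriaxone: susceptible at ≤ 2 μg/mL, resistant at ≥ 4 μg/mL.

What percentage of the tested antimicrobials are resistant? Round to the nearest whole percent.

22%

Vancomycin (0.12 μg/mL) ≤ 0.12 μg/mL → Susceptible
Ciprofloxacin 4 μg/mL: ≤ 16 μg/mL — susceptible
Daptomycin: 0.06 μg/mL is ≤ 8 μg/mL → Susceptible
Trimethoprim-sulfamethoxazole: 0.5 μg/mL is ≤ 4 μg/mL ⇒ S
Aztreonam (0.06 μg/mL) ≤ 0.12 μg/mL → Susceptible
Ceftriaxone (0.25 μg/mL) ≤ 2 μg/mL → S
Clindamycin 128 μg/mL: ≥ 32 μg/mL — resistant
Piperacillin-tazobactam (256 μg/mL) ≥ 4 μg/mL → Resistant
Levofloxacin (16 μg/mL) = 16 μg/mL — intermediate
Resistant: 2/9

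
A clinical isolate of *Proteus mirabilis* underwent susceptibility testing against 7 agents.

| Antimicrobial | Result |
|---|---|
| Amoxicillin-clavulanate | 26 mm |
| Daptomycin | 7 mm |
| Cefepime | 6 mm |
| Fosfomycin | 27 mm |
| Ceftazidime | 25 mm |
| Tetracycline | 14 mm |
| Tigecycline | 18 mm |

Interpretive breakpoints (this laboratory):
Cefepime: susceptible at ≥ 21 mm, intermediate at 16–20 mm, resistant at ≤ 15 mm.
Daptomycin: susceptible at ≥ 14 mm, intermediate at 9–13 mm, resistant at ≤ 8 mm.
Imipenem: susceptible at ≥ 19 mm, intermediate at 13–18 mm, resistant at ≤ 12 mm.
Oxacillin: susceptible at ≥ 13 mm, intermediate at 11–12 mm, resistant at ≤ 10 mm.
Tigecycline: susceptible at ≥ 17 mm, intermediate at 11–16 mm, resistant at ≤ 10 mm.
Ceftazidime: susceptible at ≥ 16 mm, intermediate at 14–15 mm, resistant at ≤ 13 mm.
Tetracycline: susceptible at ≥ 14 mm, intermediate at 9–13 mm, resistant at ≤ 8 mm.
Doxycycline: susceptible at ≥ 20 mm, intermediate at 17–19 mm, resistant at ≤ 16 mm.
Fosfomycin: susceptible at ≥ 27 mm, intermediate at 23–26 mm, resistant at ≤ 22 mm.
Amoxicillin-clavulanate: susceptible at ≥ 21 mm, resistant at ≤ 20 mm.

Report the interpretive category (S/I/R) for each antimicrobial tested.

S, R, R, S, S, S, S

Amoxicillin-clavulanate 26 mm: ≥ 21 mm → Susceptible
Daptomycin (7 mm) ≤ 8 mm ⇒ R
Cefepime: 6 mm is ≤ 15 mm → resistant
Fosfomycin 27 mm: ≥ 27 mm ⇒ S
Ceftazidime: 25 mm is ≥ 16 mm — S
Tetracycline (14 mm) ≥ 14 mm — susceptible
Tigecycline: 18 mm is ≥ 17 mm ⇒ Susceptible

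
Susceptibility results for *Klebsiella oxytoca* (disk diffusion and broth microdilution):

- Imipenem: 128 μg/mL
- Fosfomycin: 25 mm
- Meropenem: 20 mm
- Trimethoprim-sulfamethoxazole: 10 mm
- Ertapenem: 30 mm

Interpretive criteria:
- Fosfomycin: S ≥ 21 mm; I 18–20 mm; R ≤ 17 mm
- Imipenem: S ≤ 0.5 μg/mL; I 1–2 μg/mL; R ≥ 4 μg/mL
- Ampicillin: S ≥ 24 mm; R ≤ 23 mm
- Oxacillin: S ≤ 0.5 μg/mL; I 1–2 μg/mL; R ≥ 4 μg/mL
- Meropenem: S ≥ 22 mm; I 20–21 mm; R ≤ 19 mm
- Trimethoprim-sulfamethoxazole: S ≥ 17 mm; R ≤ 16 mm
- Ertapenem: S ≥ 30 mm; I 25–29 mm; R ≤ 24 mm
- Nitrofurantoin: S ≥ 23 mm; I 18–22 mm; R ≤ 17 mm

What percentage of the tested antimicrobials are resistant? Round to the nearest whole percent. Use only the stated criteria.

Imipenem: 128 μg/mL is ≥ 4 μg/mL — R
Fosfomycin 25 mm: ≥ 21 mm → S
Meropenem: 20 mm is in 20–21 mm → intermediate
Trimethoprim-sulfamethoxazole (10 mm) ≤ 16 mm — R
Ertapenem (30 mm) ≥ 30 mm — Susceptible
Resistant: 2/5

40%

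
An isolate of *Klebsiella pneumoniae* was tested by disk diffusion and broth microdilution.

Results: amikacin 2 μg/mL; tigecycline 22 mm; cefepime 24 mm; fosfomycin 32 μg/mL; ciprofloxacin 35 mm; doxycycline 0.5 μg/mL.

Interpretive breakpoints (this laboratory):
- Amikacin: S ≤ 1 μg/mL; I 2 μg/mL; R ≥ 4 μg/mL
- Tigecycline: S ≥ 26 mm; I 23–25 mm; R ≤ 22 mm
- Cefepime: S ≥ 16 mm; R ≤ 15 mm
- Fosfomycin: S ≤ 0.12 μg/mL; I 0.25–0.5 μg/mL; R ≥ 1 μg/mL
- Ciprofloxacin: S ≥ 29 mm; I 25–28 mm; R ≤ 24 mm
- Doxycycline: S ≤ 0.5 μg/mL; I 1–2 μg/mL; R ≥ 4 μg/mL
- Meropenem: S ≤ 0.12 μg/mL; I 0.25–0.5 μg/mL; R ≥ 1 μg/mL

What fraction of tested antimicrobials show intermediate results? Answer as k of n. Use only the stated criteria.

1 of 6

Amikacin 2 μg/mL: = 2 μg/mL — I
Tigecycline: 22 mm is ≤ 22 mm — R
Cefepime 24 mm: ≥ 16 mm — Susceptible
Fosfomycin: 32 μg/mL is ≥ 1 μg/mL ⇒ resistant
Ciprofloxacin (35 mm) ≥ 29 mm — Susceptible
Doxycycline 0.5 μg/mL: ≤ 0.5 μg/mL — Susceptible
Intermediate: 1/6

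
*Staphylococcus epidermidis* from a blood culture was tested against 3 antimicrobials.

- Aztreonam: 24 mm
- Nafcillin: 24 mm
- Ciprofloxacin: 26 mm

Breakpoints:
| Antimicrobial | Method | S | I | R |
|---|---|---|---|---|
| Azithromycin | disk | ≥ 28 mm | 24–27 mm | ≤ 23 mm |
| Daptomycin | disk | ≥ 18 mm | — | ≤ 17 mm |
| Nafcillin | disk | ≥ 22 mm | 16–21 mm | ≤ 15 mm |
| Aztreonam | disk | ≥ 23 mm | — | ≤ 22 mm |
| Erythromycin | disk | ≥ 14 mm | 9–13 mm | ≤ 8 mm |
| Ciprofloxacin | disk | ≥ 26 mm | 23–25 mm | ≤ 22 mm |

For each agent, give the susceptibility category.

Aztreonam: 24 mm is ≥ 23 mm → S
Nafcillin (24 mm) ≥ 22 mm — S
Ciprofloxacin 26 mm: ≥ 26 mm ⇒ Susceptible

S, S, S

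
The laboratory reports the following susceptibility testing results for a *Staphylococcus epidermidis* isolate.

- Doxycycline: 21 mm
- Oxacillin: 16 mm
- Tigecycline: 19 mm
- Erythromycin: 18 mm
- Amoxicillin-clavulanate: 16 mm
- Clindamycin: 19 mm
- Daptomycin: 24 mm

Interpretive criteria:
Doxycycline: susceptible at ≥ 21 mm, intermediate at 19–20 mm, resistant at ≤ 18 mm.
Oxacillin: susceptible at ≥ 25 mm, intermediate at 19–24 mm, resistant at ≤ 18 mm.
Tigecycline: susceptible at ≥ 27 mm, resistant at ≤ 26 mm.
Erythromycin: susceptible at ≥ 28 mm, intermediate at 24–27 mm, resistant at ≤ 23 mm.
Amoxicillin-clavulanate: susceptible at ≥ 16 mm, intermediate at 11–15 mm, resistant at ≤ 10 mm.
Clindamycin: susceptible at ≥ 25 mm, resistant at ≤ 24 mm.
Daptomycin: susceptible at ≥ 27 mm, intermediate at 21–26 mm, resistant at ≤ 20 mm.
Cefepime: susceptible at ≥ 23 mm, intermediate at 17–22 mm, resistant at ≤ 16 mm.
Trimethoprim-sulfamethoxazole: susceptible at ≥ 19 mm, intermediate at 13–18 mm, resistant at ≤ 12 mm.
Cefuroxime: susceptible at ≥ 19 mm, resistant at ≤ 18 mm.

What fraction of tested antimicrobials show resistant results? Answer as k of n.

4 of 7

Doxycycline (21 mm) ≥ 21 mm — Susceptible
Oxacillin: 16 mm is ≤ 18 mm — resistant
Tigecycline (19 mm) ≤ 26 mm — Resistant
Erythromycin (18 mm) ≤ 23 mm — Resistant
Amoxicillin-clavulanate (16 mm) ≥ 16 mm — susceptible
Clindamycin (19 mm) ≤ 24 mm → Resistant
Daptomycin: 24 mm is in 21–26 mm — I
Resistant: 4/7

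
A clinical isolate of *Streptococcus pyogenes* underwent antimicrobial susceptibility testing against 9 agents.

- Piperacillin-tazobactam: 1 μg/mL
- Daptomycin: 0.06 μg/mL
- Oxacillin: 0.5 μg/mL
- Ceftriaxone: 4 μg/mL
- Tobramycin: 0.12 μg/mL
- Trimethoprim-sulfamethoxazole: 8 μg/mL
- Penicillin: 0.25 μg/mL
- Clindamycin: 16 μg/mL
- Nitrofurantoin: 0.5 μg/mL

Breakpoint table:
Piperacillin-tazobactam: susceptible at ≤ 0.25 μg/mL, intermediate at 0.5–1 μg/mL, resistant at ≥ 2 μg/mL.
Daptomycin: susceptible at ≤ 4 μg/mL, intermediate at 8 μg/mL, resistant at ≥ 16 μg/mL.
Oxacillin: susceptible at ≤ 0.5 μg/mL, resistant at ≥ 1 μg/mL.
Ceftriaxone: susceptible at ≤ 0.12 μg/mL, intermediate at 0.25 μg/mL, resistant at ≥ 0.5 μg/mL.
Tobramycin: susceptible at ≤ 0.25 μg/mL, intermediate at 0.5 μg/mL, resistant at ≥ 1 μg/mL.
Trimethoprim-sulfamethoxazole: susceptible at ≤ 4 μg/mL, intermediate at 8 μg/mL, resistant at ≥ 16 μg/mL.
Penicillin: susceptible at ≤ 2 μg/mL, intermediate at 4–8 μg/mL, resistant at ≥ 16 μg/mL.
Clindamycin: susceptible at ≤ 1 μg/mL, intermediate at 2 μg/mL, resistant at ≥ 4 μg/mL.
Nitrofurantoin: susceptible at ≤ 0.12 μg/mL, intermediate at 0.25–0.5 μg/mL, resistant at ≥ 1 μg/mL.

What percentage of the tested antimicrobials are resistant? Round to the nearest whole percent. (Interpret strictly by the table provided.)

22%

Piperacillin-tazobactam 1 μg/mL: in 0.5–1 μg/mL ⇒ Intermediate
Daptomycin (0.06 μg/mL) ≤ 4 μg/mL — S
Oxacillin 0.5 μg/mL: ≤ 0.5 μg/mL ⇒ Susceptible
Ceftriaxone 4 μg/mL: ≥ 0.5 μg/mL — R
Tobramycin 0.12 μg/mL: ≤ 0.25 μg/mL → Susceptible
Trimethoprim-sulfamethoxazole: 8 μg/mL is = 8 μg/mL → intermediate
Penicillin (0.25 μg/mL) ≤ 2 μg/mL ⇒ susceptible
Clindamycin: 16 μg/mL is ≥ 4 μg/mL → R
Nitrofurantoin 0.5 μg/mL: in 0.25–0.5 μg/mL → intermediate
Resistant: 2/9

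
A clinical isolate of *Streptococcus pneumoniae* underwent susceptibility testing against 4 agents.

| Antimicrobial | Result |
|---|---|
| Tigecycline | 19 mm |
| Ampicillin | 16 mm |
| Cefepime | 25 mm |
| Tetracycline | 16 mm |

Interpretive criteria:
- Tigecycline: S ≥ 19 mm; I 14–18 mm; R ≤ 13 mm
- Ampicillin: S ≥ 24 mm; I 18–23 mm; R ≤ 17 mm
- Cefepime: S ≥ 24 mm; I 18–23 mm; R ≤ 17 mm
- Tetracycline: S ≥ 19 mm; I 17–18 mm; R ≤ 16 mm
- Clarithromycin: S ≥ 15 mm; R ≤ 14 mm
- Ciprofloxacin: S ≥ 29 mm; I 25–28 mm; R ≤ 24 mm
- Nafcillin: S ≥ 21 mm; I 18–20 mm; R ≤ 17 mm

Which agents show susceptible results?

tigecycline, cefepime

Tigecycline: 19 mm is ≥ 19 mm ⇒ S
Ampicillin (16 mm) ≤ 17 mm ⇒ R
Cefepime (25 mm) ≥ 24 mm ⇒ susceptible
Tetracycline (16 mm) ≤ 16 mm — R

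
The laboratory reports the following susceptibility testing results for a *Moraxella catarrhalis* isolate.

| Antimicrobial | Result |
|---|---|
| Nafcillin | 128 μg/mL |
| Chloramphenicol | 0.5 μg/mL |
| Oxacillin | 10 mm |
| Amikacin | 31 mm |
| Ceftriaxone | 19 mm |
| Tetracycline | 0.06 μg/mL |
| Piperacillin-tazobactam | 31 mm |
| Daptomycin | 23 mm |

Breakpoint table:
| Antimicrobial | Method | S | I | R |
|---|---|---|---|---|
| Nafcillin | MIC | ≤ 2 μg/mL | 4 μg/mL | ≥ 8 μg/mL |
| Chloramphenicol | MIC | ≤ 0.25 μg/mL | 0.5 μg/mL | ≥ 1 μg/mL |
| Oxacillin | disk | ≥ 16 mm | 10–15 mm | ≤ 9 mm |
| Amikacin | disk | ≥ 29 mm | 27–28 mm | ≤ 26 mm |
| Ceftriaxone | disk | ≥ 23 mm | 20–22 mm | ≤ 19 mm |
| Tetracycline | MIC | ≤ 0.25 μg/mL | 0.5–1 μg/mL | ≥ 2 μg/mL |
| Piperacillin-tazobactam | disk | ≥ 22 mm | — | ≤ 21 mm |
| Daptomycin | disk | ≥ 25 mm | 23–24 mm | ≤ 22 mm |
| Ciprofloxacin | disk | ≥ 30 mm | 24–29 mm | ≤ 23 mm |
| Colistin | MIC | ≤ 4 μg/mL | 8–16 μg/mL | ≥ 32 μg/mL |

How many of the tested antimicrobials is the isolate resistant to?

Nafcillin (128 μg/mL) ≥ 8 μg/mL → resistant
Chloramphenicol: 0.5 μg/mL is = 0.5 μg/mL — Intermediate
Oxacillin: 10 mm is in 10–15 mm ⇒ I
Amikacin (31 mm) ≥ 29 mm — S
Ceftriaxone (19 mm) ≤ 19 mm → resistant
Tetracycline 0.06 μg/mL: ≤ 0.25 μg/mL ⇒ S
Piperacillin-tazobactam: 31 mm is ≥ 22 mm — S
Daptomycin (23 mm) in 23–24 mm ⇒ I
Resistant: 2

2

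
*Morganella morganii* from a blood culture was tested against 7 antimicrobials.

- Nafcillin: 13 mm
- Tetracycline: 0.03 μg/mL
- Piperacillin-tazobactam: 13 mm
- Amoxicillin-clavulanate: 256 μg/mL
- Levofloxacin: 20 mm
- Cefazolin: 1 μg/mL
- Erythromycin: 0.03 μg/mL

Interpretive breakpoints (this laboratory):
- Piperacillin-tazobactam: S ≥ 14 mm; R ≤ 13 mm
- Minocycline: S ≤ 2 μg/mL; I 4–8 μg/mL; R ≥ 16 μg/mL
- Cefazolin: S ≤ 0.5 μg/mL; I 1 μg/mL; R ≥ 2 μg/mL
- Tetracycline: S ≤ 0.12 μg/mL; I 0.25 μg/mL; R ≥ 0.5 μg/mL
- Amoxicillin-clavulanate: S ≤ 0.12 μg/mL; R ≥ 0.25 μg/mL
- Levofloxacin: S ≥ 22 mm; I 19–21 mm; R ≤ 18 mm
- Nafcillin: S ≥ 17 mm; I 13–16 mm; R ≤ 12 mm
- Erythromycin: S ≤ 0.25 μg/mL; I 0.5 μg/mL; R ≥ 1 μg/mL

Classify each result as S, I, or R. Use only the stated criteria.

I, S, R, R, I, I, S

Nafcillin (13 mm) in 13–16 mm — Intermediate
Tetracycline: 0.03 μg/mL is ≤ 0.12 μg/mL — Susceptible
Piperacillin-tazobactam: 13 mm is ≤ 13 mm → resistant
Amoxicillin-clavulanate 256 μg/mL: ≥ 0.25 μg/mL — resistant
Levofloxacin: 20 mm is in 19–21 mm ⇒ I
Cefazolin 1 μg/mL: = 1 μg/mL → Intermediate
Erythromycin: 0.03 μg/mL is ≤ 0.25 μg/mL → S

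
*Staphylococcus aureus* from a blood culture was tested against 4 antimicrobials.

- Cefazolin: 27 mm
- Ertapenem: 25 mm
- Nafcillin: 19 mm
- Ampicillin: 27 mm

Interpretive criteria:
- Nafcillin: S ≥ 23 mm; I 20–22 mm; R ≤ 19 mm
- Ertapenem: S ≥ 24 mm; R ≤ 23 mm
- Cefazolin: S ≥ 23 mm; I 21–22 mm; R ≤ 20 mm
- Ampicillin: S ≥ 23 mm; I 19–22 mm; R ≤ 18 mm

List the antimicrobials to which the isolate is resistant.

Cefazolin (27 mm) ≥ 23 mm — susceptible
Ertapenem: 25 mm is ≥ 24 mm ⇒ S
Nafcillin (19 mm) ≤ 19 mm — Resistant
Ampicillin 27 mm: ≥ 23 mm ⇒ susceptible

nafcillin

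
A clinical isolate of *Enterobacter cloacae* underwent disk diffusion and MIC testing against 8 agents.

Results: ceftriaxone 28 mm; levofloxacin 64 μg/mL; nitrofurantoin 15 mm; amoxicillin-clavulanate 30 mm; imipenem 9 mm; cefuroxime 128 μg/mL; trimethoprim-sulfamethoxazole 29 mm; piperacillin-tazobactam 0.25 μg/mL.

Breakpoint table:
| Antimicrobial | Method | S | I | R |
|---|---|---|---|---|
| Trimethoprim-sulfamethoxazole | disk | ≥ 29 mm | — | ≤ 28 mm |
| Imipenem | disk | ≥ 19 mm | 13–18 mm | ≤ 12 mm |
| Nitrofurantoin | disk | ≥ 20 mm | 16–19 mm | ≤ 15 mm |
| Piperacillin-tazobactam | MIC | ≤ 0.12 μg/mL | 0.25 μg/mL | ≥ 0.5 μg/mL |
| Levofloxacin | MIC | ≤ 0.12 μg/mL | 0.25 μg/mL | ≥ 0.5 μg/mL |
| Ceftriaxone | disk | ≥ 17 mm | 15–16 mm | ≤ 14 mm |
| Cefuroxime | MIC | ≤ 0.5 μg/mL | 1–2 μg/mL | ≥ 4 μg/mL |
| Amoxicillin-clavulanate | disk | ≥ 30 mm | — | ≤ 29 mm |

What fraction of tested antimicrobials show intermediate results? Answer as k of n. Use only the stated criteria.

1 of 8

Ceftriaxone 28 mm: ≥ 17 mm → susceptible
Levofloxacin 64 μg/mL: ≥ 0.5 μg/mL ⇒ Resistant
Nitrofurantoin (15 mm) ≤ 15 mm — resistant
Amoxicillin-clavulanate 30 mm: ≥ 30 mm ⇒ Susceptible
Imipenem 9 mm: ≤ 12 mm — Resistant
Cefuroxime (128 μg/mL) ≥ 4 μg/mL ⇒ Resistant
Trimethoprim-sulfamethoxazole (29 mm) ≥ 29 mm — Susceptible
Piperacillin-tazobactam (0.25 μg/mL) = 0.25 μg/mL — Intermediate
Intermediate: 1/8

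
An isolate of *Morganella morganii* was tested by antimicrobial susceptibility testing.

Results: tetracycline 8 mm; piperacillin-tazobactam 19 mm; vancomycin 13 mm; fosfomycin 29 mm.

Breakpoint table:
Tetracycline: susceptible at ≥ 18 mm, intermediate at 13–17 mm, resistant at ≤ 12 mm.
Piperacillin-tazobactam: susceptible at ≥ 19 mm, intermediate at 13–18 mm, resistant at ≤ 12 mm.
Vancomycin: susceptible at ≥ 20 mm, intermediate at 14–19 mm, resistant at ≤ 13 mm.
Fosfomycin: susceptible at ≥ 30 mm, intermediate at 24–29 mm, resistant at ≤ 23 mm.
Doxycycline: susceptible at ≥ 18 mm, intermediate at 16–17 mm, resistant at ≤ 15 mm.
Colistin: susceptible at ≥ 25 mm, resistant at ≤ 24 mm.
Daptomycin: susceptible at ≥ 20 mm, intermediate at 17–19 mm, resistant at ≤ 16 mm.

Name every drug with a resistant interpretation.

tetracycline, vancomycin

Tetracycline 8 mm: ≤ 12 mm ⇒ R
Piperacillin-tazobactam 19 mm: ≥ 19 mm → Susceptible
Vancomycin: 13 mm is ≤ 13 mm ⇒ R
Fosfomycin: 29 mm is in 24–29 mm ⇒ intermediate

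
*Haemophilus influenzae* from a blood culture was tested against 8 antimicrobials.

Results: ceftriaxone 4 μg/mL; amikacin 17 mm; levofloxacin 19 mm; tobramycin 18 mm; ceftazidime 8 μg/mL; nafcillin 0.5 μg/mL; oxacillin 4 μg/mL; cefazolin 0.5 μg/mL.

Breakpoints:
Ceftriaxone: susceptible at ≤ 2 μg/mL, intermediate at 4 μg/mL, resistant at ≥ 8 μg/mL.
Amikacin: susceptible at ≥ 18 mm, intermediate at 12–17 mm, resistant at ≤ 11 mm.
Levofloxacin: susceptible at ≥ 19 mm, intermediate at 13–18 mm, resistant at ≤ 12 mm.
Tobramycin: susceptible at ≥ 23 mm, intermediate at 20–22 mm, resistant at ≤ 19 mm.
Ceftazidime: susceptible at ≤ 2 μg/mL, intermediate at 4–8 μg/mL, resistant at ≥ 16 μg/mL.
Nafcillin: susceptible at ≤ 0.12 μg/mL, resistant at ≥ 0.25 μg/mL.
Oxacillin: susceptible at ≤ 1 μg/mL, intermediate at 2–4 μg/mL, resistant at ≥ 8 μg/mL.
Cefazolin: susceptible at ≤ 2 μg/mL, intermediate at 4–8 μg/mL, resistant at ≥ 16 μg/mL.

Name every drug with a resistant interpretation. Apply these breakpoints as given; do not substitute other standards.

Ceftriaxone: 4 μg/mL is = 4 μg/mL → Intermediate
Amikacin (17 mm) in 12–17 mm — intermediate
Levofloxacin (19 mm) ≥ 19 mm ⇒ S
Tobramycin (18 mm) ≤ 19 mm ⇒ resistant
Ceftazidime: 8 μg/mL is in 4–8 μg/mL ⇒ Intermediate
Nafcillin 0.5 μg/mL: ≥ 0.25 μg/mL ⇒ R
Oxacillin (4 μg/mL) in 2–4 μg/mL → intermediate
Cefazolin 0.5 μg/mL: ≤ 2 μg/mL — S

tobramycin, nafcillin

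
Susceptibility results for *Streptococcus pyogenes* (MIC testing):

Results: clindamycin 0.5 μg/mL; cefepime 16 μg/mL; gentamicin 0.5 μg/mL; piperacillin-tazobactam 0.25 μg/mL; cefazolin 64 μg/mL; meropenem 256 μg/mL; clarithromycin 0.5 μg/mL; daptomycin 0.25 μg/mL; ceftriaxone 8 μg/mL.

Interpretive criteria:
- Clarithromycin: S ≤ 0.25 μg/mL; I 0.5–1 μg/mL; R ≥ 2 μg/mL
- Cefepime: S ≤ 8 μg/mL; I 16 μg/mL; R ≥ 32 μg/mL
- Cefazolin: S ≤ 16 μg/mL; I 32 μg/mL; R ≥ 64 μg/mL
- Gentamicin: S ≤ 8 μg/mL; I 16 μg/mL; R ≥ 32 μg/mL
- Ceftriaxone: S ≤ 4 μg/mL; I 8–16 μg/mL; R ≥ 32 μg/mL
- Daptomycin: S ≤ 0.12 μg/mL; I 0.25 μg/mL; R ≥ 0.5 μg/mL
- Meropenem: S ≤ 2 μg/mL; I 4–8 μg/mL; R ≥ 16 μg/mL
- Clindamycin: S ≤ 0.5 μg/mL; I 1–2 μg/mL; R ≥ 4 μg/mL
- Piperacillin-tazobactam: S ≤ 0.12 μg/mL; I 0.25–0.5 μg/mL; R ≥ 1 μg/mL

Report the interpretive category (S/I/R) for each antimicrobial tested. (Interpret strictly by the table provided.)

S, I, S, I, R, R, I, I, I

Clindamycin (0.5 μg/mL) ≤ 0.5 μg/mL ⇒ S
Cefepime: 16 μg/mL is = 16 μg/mL — I
Gentamicin 0.5 μg/mL: ≤ 8 μg/mL → S
Piperacillin-tazobactam 0.25 μg/mL: in 0.25–0.5 μg/mL → intermediate
Cefazolin: 64 μg/mL is ≥ 64 μg/mL — Resistant
Meropenem: 256 μg/mL is ≥ 16 μg/mL ⇒ Resistant
Clarithromycin: 0.5 μg/mL is in 0.5–1 μg/mL ⇒ Intermediate
Daptomycin: 0.25 μg/mL is = 0.25 μg/mL — I
Ceftriaxone (8 μg/mL) in 8–16 μg/mL → intermediate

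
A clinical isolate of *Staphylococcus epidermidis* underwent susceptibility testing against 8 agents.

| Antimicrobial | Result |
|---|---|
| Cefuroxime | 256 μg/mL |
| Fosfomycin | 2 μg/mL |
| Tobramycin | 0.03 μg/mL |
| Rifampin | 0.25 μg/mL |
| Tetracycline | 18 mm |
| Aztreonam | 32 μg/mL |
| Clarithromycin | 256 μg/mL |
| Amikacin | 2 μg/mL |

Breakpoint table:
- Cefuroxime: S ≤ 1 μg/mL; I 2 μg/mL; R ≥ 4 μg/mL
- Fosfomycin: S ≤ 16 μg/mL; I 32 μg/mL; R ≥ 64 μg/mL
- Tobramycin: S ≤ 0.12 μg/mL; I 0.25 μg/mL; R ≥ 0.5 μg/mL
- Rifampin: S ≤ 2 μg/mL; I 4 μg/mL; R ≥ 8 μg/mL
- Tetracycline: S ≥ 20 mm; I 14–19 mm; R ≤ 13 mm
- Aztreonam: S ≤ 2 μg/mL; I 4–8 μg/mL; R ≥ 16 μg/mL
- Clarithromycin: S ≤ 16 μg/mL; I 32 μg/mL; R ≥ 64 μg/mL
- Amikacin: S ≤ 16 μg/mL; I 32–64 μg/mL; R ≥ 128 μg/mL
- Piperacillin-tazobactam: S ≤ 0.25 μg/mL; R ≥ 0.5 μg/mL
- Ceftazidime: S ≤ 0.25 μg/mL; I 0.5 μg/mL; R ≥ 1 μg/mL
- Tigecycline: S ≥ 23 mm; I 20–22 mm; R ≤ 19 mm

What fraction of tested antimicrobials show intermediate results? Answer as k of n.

1 of 8

Cefuroxime: 256 μg/mL is ≥ 4 μg/mL → R
Fosfomycin (2 μg/mL) ≤ 16 μg/mL → S
Tobramycin: 0.03 μg/mL is ≤ 0.12 μg/mL ⇒ susceptible
Rifampin: 0.25 μg/mL is ≤ 2 μg/mL ⇒ S
Tetracycline (18 mm) in 14–19 mm → Intermediate
Aztreonam 32 μg/mL: ≥ 16 μg/mL → resistant
Clarithromycin (256 μg/mL) ≥ 64 μg/mL → resistant
Amikacin (2 μg/mL) ≤ 16 μg/mL ⇒ Susceptible
Intermediate: 1/8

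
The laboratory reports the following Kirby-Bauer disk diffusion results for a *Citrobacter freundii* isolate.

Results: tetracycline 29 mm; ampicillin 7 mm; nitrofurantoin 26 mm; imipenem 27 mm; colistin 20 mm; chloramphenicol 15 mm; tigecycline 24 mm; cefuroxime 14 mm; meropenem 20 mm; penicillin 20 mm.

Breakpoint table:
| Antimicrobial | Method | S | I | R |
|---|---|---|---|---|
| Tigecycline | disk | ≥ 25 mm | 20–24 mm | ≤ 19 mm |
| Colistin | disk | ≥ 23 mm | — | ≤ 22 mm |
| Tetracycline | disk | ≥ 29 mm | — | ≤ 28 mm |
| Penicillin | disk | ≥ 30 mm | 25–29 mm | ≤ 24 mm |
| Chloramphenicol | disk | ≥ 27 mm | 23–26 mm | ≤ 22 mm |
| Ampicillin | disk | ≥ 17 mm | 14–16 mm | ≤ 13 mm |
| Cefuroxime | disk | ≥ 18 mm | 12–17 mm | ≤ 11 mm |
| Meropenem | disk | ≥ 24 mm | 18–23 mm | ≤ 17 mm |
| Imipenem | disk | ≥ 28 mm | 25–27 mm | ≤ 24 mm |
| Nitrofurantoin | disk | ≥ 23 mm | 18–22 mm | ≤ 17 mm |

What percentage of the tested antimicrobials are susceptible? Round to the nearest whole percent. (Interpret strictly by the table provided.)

Tetracycline: 29 mm is ≥ 29 mm → susceptible
Ampicillin: 7 mm is ≤ 13 mm ⇒ R
Nitrofurantoin 26 mm: ≥ 23 mm — susceptible
Imipenem: 27 mm is in 25–27 mm ⇒ I
Colistin (20 mm) ≤ 22 mm ⇒ resistant
Chloramphenicol 15 mm: ≤ 22 mm ⇒ Resistant
Tigecycline (24 mm) in 20–24 mm ⇒ intermediate
Cefuroxime 14 mm: in 12–17 mm — I
Meropenem 20 mm: in 18–23 mm — intermediate
Penicillin: 20 mm is ≤ 24 mm ⇒ resistant
Susceptible: 2/10

20%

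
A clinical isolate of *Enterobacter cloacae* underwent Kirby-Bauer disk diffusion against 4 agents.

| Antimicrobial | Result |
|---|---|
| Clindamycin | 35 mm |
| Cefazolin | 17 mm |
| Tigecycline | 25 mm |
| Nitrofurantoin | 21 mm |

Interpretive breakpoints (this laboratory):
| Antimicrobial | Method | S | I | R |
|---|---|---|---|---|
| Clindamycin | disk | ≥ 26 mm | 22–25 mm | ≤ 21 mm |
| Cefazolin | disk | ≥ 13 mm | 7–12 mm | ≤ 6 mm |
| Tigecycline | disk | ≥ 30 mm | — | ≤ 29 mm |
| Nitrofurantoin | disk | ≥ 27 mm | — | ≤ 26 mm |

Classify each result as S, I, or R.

Clindamycin 35 mm: ≥ 26 mm ⇒ susceptible
Cefazolin (17 mm) ≥ 13 mm — S
Tigecycline 25 mm: ≤ 29 mm → Resistant
Nitrofurantoin 21 mm: ≤ 26 mm ⇒ Resistant

S, S, R, R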